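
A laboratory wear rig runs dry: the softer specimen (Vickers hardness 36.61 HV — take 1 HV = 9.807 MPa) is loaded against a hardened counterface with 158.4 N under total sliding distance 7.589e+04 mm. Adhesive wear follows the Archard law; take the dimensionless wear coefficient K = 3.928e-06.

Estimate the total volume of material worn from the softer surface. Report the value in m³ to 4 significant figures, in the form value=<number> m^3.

value=1.315e-10 m^3

Intermediate values are displayed rounded, and all working math carries full float precision. Rounded once at the end to 4 significant figures.
Convert: Distance covered L = 7.589e+04 mm = 75.89 m.
Convert: Hardness H = 36.61 HV × 9.807 MPa/HV = 359.0 MPa = 3.590e+08 Pa.
Collected in SI base units: W = 158.4 N, H = 3.590e+08 Pa, K = 3.928e-06.
Archard volume V = K·W·L/H = 3.928e-06 · 158.4 · 75.89 / 3.590e+08 = 1.315e-10 m³.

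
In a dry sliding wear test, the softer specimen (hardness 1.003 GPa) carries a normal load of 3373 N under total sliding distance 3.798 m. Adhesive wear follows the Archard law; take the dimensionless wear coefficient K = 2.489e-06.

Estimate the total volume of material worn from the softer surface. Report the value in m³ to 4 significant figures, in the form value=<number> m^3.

Intermediate values are printed rounded; every step holds full float precision, and a lone final rounding to four significant digits.
Convert: Hardness H = 1.003 GPa = 1.003e+09 Pa.
In SI base units: W = 3373 N, H = 1.003e+09 Pa, K = 2.489e-06.
By Archard's law, V = K·W·L/H = 2.489e-06 · 3373 · 3.798 / 1.003e+09 = 3.179e-11 m³.

value=3.179e-11 m^3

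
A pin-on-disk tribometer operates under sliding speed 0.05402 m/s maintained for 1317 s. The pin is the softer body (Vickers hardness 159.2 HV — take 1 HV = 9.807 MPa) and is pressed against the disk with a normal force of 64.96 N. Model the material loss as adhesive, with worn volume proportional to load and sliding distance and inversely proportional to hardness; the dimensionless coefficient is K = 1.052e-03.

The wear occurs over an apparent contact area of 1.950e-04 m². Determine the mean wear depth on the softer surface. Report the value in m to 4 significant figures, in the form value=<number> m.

Intermediate values are shown rounded, and the algebra carries exact precision — rounded once at the end to four significant digits.
Path length L = v·t = 0.05402 m/s × 1317 s = 71.14 m.
Hardness H = 159.2 HV × 9.807 MPa/HV = 1561 MPa = 1.561e+09 Pa.
Expressed in SI base units: W = 64.96 N, H = 1.561e+09 Pa, K = 1.052e-03.
Volume removed: V = K·W·L/H = 1.052e-03 · 64.96 · 71.14 / 1.561e+09 = 3.114e-09 m³.
Mean wear depth h = V/A = 3.114e-09 / 1.950e-04 = 1.597e-05 m.

value=1.597e-05 m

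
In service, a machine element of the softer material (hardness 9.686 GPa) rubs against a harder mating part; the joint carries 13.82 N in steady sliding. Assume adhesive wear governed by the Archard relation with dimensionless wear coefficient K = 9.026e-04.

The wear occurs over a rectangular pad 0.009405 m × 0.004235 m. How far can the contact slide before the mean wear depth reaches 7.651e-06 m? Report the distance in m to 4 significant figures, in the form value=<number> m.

value=236.6 m

The intermediates are shown rounded; all arithmetic carries full precision, and rounded just once to 4 significant digits.
Convert: Hardness H = 9.686 GPa = 9.686e+09 Pa.
Convert: Contact area A = 0.009405 m × 0.004235 m = 3.983e-05 m².
Expressed in SI base units: W = 13.82 N, H = 9.686e+09 Pa, K = 9.026e-04.
Permissible volume V_lim = h_lim·A = 7.651e-06 · 3.983e-05 = 3.047e-10 m³.
Life L = V_lim·H/(K·W) = 3.047e-10 · 9.686e+09 / (9.026e-04 · 13.82) = 236.6 m.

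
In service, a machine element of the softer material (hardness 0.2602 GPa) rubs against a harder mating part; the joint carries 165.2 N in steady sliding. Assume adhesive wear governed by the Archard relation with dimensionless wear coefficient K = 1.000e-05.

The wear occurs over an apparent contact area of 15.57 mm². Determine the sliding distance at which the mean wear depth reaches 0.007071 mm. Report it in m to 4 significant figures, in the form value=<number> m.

The computation carries full precision — intermediates are shown rounded — one final rounding to 4 significant digits.
Hardness H = 0.2602 GPa = 2.602e+08 Pa.
Contact area A = 15.57 mm² = 1.557e-05 m².
Depth limit h_lim = 0.007071 mm = 7.071e-06 m.
As SI base values: W = 165.2 N, H = 2.602e+08 Pa, K = 1.000e-05.
Permissible volume V_lim = h_lim·A = 7.071e-06 · 1.557e-05 = 1.101e-10 m³.
Thus life L = V_lim·H/(K·W) = 1.101e-10 · 2.602e+08 / (1.000e-05 · 165.2) = 17.34 m.

value=17.34 m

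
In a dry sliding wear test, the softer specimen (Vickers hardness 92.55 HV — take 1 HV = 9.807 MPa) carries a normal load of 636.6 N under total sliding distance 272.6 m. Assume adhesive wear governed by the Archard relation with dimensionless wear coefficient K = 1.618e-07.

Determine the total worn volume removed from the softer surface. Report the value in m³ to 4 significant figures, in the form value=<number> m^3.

Each operation keeps exact precision; the intermediates are shown rounded. Rounded just once to four significant figures.
Convert: Hardness H = 92.55 HV × 9.807 MPa/HV = 907.6 MPa = 9.076e+08 Pa.
In SI base units: W = 636.6 N, H = 9.076e+08 Pa, K = 1.618e-07.
Volume removed: V = K·W·L/H = 1.618e-07 · 636.6 · 272.6 / 9.076e+08 = 3.094e-11 m³.

value=3.094e-11 m^3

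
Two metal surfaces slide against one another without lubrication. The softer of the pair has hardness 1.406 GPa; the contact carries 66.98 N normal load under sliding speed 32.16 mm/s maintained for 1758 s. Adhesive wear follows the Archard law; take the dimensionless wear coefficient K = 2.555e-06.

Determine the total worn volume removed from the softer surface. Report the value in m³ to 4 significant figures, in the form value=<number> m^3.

value=6.882e-12 m^3

The algebra keeps full precision; shown intermediates are rounded — a lone final rounding: four significant digits.
Sliding speed v = 32.16 mm/s = 0.03216 m/s. Path length L = v·t = 0.03216 m/s × 1758 s = 56.54 m.
Hardness H = 1.406 GPa = 1.406e+09 Pa.
As SI base values: W = 66.98 N, H = 1.406e+09 Pa, K = 2.555e-06.
By Archard's law, V = K·W·L/H = 2.555e-06 · 66.98 · 56.54 / 1.406e+09 = 6.882e-12 m³.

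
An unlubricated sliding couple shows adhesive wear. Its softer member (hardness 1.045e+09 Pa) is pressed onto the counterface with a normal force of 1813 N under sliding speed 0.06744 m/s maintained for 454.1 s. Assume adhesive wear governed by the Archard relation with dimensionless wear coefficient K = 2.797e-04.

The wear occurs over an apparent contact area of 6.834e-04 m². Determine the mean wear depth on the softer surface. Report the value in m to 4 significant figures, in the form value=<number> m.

value=2.175e-05 m

All working math carries exact precision; intermediate values are displayed rounded — rounded once at the end, at 4 significant figures.
Total distance L = v·t = 0.06744 m/s × 454.1 s = 30.62 m.
Expressed in SI base units: W = 1813 N, H = 1.045e+09 Pa, K = 2.797e-04.
Wear volume V = K·W·L/H = 2.797e-04 · 1813 · 30.62 / 1.045e+09 = 1.486e-08 m³.
Mean wear depth h = V/A = 1.486e-08 / 6.834e-04 = 2.175e-05 m.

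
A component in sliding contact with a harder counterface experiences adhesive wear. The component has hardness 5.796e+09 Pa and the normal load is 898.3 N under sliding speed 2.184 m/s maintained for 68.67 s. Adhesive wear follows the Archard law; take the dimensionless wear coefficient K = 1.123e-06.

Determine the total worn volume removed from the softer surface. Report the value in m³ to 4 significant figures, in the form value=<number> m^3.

All arithmetic runs at exact precision. Intermediates appear rounded; rounded once at the end, at four significant figures.
Convert: Sliding distance L = v·t = 2.184 m/s × 68.67 s = 150.0 m.
Expressed in SI base units: W = 898.3 N, H = 5.796e+09 Pa, K = 1.123e-06.
By Archard's law, V = K·W·L/H = 1.123e-06 · 898.3 · 150.0 / 5.796e+09 = 2.610e-11 m³.

value=2.610e-11 m^3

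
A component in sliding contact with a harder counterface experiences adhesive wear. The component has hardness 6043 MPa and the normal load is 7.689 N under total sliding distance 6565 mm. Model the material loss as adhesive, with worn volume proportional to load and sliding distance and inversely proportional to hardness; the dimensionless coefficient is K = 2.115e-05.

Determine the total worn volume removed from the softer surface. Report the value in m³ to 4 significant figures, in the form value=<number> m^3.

value=1.767e-13 m^3

The algebra keeps full precision — printed values are rounded. Rounded just once, at 4 significant figures.
Convert: The distance L = 6565 mm = 6.565 m.
Convert: Hardness H = 6043 MPa = 6.043e+09 Pa.
Working in SI base units: W = 7.689 N, H = 6.043e+09 Pa, K = 2.115e-05.
By Archard's law, V = K·W·L/H = 2.115e-05 · 7.689 · 6.565 / 6.043e+09 = 1.767e-13 m³.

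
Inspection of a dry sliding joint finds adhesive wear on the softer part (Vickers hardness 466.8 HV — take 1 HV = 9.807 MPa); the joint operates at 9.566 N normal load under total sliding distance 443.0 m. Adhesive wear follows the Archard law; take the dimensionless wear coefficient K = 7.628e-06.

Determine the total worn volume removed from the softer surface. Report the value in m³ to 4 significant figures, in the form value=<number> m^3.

The intermediates are displayed rounded. The algebra maintains exact precision, and a lone final rounding, at four significant digits.
Hardness H = 466.8 HV × 9.807 MPa/HV = 4578 MPa = 4.578e+09 Pa.
Collected in SI base units: W = 9.566 N, H = 4.578e+09 Pa, K = 7.628e-06.
Archard volume V = K·W·L/H = 7.628e-06 · 9.566 · 443.0 / 4.578e+09 = 7.061e-12 m³.

value=7.061e-12 m^3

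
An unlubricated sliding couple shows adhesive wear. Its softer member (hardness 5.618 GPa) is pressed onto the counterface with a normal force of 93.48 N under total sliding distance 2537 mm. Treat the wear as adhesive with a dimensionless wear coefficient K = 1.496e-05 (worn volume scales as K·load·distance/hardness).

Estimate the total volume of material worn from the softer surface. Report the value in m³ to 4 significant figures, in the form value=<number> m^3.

The computation runs at exact precision — intermediate values appear rounded, and rounded just once, at 4 significant figures.
Distance covered L = 2537 mm = 2.537 m.
Hardness H = 5.618 GPa = 5.618e+09 Pa.
Collected in SI base units: W = 93.48 N, H = 5.618e+09 Pa, K = 1.496e-05.
Volume removed: V = K·W·L/H = 1.496e-05 · 93.48 · 2.537 / 5.618e+09 = 6.315e-13 m³.

value=6.315e-13 m^3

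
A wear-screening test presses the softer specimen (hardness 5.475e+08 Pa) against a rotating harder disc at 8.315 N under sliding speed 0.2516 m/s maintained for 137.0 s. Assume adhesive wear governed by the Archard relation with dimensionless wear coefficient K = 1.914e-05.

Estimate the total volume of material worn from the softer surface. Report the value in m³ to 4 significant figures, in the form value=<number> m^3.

value=1.002e-11 m^3

Each operation runs at exact precision, and printed values are rounded, and a single final rounding, at 4 significant digits.
Convert: Path length L = v·t = 0.2516 m/s × 137.0 s = 34.47 m.
SI base units throughout: W = 8.315 N, H = 5.475e+08 Pa, K = 1.914e-05.
Worn volume V = K·W·L/H = 1.914e-05 · 8.315 · 34.47 / 5.475e+08 = 1.002e-11 m³.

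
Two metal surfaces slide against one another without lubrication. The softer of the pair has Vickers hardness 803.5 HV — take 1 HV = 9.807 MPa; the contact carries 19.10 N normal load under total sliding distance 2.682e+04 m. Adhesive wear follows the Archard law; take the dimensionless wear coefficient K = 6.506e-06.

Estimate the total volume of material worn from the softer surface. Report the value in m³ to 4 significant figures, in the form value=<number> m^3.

value=4.229e-10 m^3

Intermediate values appear rounded; the algebra maintains full float precision — a single final rounding, at 4 significant figures.
Convert: Hardness H = 803.5 HV × 9.807 MPa/HV = 7880 MPa = 7.880e+09 Pa.
Expressed in SI base units: W = 19.10 N, H = 7.880e+09 Pa, K = 6.506e-06.
Archard relation: V = K·W·L/H = 6.506e-06 · 19.10 · 2.682e+04 / 7.880e+09 = 4.229e-10 m³.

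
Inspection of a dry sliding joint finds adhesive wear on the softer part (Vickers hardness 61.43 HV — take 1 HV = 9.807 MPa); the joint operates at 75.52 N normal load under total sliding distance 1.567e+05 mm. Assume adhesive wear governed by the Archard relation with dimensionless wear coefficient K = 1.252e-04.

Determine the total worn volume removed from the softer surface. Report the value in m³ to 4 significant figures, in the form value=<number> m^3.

The computation keeps exact precision, and intermediates appear rounded. Rounded just once, at 4 significant figures.
Convert: Path length L = 1.567e+05 mm = 156.7 m.
Convert: Hardness H = 61.43 HV × 9.807 MPa/HV = 602.4 MPa = 6.024e+08 Pa.
In SI base units, W = 75.52 N, H = 6.024e+08 Pa, K = 1.252e-04.
By Archard's law, V = K·W·L/H = 1.252e-04 · 75.52 · 156.7 / 6.024e+08 = 2.459e-09 m³.

value=2.459e-09 m^3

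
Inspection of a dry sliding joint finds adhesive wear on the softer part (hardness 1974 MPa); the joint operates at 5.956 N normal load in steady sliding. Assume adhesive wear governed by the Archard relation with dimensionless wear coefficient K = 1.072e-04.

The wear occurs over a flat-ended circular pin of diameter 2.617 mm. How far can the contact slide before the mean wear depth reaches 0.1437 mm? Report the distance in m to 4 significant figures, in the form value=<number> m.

value=2390 m

All arithmetic keeps full float precision; displayed values are rounded; one last rounding to four significant digits.
Hardness H = 1974 MPa = 1.974e+09 Pa.
Pin diameter d = 2.617 mm = 0.002617 m. Contact area A = π·d²/4 = π·(0.002617 m)²/4 = 5.379e-06 m².
Depth limit h_lim = 0.1437 mm = 1.437e-04 m.
Collected in SI base units: W = 5.956 N, H = 1.974e+09 Pa, K = 1.072e-04.
Allowed volume V_lim = h_lim·A = 1.437e-04 · 5.379e-06 = 7.730e-10 m³.
Sliding life L = V_lim·H/(K·W) = 7.730e-10 · 1.974e+09 / (1.072e-04 · 5.956) = 2390 m.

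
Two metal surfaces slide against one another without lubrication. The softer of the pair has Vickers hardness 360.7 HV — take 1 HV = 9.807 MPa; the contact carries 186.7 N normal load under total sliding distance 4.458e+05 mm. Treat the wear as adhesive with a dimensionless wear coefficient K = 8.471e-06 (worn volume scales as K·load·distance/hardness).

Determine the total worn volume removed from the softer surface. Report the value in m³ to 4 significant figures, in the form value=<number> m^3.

Intermediates are printed rounded, and all working math holds exact precision. Rounded just once: four significant figures.
Convert: Sliding distance L = 4.458e+05 mm = 445.8 m.
Convert: Hardness H = 360.7 HV × 9.807 MPa/HV = 3537 MPa = 3.537e+09 Pa.
Collected in SI base units: W = 186.7 N, H = 3.537e+09 Pa, K = 8.471e-06.
By Archard's law, V = K·W·L/H = 8.471e-06 · 186.7 · 445.8 / 3.537e+09 = 1.993e-10 m³.

value=1.993e-10 m^3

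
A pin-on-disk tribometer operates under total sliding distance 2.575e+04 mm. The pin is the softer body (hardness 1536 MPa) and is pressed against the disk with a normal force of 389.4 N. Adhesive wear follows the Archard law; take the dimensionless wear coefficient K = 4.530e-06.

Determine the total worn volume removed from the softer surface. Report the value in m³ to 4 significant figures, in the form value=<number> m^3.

All working math runs at full float precision — intermediates are displayed rounded; a single final rounding: four significant digits.
Sliding distance L = 2.575e+04 mm = 25.75 m.
Hardness H = 1536 MPa = 1.536e+09 Pa.
As SI base values: W = 389.4 N, H = 1.536e+09 Pa, K = 4.530e-06.
Volume removed: V = K·W·L/H = 4.530e-06 · 389.4 · 25.75 / 1.536e+09 = 2.957e-11 m³.

value=2.957e-11 m^3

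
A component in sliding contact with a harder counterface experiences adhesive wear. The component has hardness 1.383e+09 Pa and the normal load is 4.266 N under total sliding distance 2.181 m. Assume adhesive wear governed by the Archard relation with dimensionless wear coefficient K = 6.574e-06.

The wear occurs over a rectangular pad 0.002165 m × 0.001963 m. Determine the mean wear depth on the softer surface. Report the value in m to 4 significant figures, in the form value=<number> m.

All working math maintains full float precision. Quoted intermediates are rounded — one final rounding, at four significant digits.
Contact area A = 0.002165 m × 0.001963 m = 4.250e-06 m².
Expressed in SI base units: W = 4.266 N, H = 1.383e+09 Pa, K = 6.574e-06.
Worn volume V = K·W·L/H = 6.574e-06 · 4.266 · 2.181 / 1.383e+09 = 4.423e-14 m³.
Depth h = V/A = 4.423e-14 / 4.250e-06 = 1.041e-08 m.

value=1.041e-08 m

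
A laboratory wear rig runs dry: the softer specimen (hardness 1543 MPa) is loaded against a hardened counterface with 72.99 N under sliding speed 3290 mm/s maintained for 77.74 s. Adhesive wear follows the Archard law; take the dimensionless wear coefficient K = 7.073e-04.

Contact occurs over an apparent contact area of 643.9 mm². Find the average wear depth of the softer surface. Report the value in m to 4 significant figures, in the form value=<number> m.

value=1.329e-05 m

The algebra carries exact precision; intermediate values are printed rounded, and one final rounding, at four significant figures.
Convert: Sliding speed v = 3290 mm/s = 3.290 m/s. Distance L = v·t = 3.290 m/s × 77.74 s = 255.8 m.
Convert: Hardness H = 1543 MPa = 1.543e+09 Pa.
Convert: Contact area A = 643.9 mm² = 6.439e-04 m².
In SI base units: W = 72.99 N, H = 1.543e+09 Pa, K = 7.073e-04.
Wear volume V = K·W·L/H = 7.073e-04 · 72.99 · 255.8 / 1.543e+09 = 8.557e-09 m³.
Average depth h = V/A = 8.557e-09 / 6.439e-04 = 1.329e-05 m.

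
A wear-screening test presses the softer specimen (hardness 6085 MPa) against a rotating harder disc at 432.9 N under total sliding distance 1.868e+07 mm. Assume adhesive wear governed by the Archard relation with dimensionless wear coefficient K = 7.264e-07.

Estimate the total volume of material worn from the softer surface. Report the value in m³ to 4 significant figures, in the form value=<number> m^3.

Each operation runs at full float precision, and intermediate values are shown rounded. Rounded once at the end to 4 significant digits.
Convert: Total distance L = 1.868e+07 mm = 1.868e+04 m.
Convert: Hardness H = 6085 MPa = 6.085e+09 Pa.
In SI base units, W = 432.9 N, H = 6.085e+09 Pa, K = 7.264e-07.
By Archard's law, V = K·W·L/H = 7.264e-07 · 432.9 · 1.868e+04 / 6.085e+09 = 9.653e-10 m³.

value=9.653e-10 m^3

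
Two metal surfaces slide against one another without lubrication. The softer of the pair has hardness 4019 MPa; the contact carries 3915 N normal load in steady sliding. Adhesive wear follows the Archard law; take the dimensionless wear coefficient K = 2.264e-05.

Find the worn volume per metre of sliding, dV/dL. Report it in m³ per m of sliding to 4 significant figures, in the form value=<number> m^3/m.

value=2.205e-11 m^3/m

Intermediates appear rounded — all working math maintains full float precision. Rounded once at the end: 4 significant digits.
Hardness H = 4019 MPa = 4.019e+09 Pa.
In SI base units, W = 3915 N, H = 4.019e+09 Pa, K = 2.264e-05.
Volumetric rate dV/dL = K·W/H, per unit distance: 2.264e-05 · 3915 / 4.019e+09 = 2.205e-11 m³/m.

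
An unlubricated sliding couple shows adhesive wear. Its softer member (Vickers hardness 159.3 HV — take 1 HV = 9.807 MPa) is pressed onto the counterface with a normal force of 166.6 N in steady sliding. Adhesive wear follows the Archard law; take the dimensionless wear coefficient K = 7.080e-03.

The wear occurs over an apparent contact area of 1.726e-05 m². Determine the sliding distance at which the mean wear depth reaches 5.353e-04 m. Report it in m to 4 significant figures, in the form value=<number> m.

Displayed values are rounded; the computation keeps full float precision; rounded once at the end: 4 significant figures.
Hardness H = 159.3 HV × 9.807 MPa/HV = 1562 MPa = 1.562e+09 Pa.
Restated in SI base units: W = 166.6 N, H = 1.562e+09 Pa, K = 7.080e-03.
Wearable volume V_lim = h_lim·A = 5.353e-04 · 1.726e-05 = 9.239e-09 m³.
Thus life L = V_lim·H/(K·W) = 9.239e-09 · 1.562e+09 / (7.080e-03 · 166.6) = 12.24 m.

value=12.24 m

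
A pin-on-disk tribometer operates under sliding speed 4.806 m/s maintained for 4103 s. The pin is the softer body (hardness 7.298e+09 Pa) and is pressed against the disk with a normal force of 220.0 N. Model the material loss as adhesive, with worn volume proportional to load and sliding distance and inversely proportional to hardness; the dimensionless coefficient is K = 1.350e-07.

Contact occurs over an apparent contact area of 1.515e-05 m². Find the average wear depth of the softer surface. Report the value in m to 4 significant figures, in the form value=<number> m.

value=5.297e-06 m

All working math carries exact precision; intermediates are shown rounded, and one final rounding to 4 significant digits.
Convert: The distance L = v·t = 4.806 m/s × 4103 s = 1.972e+04 m.
Working in SI base units: W = 220.0 N, H = 7.298e+09 Pa, K = 1.350e-07.
Wear volume V = K·W·L/H = 1.350e-07 · 220.0 · 1.972e+04 / 7.298e+09 = 8.025e-11 m³.
Depth of wear h = V/A = 8.025e-11 / 1.515e-05 = 5.297e-06 m.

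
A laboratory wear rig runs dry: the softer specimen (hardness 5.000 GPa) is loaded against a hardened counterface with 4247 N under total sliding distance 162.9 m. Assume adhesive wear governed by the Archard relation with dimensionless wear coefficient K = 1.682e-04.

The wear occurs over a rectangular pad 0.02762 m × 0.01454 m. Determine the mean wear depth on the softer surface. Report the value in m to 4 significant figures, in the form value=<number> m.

value=5.795e-05 m

The algebra maintains full float precision; the intermediates are shown rounded, and one final rounding: four significant digits.
Convert: Hardness H = 5.000 GPa = 5.000e+09 Pa.
Convert: Contact area A = 0.02762 m × 0.01454 m = 4.016e-04 m².
Restated in SI base units: W = 4247 N, H = 5.000e+09 Pa, K = 1.682e-04.
The Archard volume V = K·W·L/H = 1.682e-04 · 4247 · 162.9 / 5.000e+09 = 2.327e-08 m³.
Wear depth h = V/A = 2.327e-08 / 4.016e-04 = 5.795e-05 m.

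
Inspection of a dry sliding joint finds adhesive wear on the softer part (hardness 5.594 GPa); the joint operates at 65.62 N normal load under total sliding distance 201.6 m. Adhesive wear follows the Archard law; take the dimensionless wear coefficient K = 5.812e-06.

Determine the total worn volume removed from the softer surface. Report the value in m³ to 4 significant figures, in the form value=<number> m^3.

value=1.374e-11 m^3

The algebra maintains full precision; intermediates are printed rounded. Rounded just once, at 4 significant figures.
Convert: Hardness H = 5.594 GPa = 5.594e+09 Pa.
Expressed in SI base units: W = 65.62 N, H = 5.594e+09 Pa, K = 5.812e-06.
By Archard's law, V = K·W·L/H = 5.812e-06 · 65.62 · 201.6 / 5.594e+09 = 1.374e-11 m³.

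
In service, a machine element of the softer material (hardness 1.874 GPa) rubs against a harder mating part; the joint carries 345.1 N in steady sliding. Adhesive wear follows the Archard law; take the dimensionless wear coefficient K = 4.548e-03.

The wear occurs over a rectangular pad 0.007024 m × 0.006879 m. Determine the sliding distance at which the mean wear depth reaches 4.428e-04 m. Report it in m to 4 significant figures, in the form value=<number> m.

value=25.55 m

Each operation carries full precision; intermediates appear rounded; one last rounding to four significant figures.
Convert: Hardness H = 1.874 GPa = 1.874e+09 Pa.
Convert: Contact area A = 0.007024 m × 0.006879 m = 4.832e-05 m².
As SI base values: W = 345.1 N, H = 1.874e+09 Pa, K = 4.548e-03.
At the depth limit, V_lim = h_lim·A = 4.428e-04 · 4.832e-05 = 2.140e-08 m³.
Inverting, life L = V_lim·H/(K·W) = 2.140e-08 · 1.874e+09 / (4.548e-03 · 345.1) = 25.55 m.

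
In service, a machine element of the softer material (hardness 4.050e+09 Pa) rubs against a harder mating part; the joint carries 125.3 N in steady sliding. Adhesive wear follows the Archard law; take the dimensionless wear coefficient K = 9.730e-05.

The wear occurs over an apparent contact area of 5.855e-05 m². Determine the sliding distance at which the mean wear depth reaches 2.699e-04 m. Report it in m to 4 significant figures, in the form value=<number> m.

value=5250 m

Every step keeps full float precision — the intermediates are displayed rounded, and rounded once at the end to four significant figures.
Working in SI base units: W = 125.3 N, H = 4.050e+09 Pa, K = 9.730e-05.
Permissible volume V_lim = h_lim·A = 2.699e-04 · 5.855e-05 = 1.580e-08 m³.
So the life L = V_lim·H/(K·W) = 1.580e-08 · 4.050e+09 / (9.730e-05 · 125.3) = 5250 m.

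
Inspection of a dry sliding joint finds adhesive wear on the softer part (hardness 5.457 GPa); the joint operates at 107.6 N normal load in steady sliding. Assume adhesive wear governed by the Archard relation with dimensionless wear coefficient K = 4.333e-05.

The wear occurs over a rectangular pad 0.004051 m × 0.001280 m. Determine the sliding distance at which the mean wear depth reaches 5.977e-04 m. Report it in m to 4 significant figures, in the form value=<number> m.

value=3628 m

Shown intermediates are rounded, and the computation holds exact precision. Rounded just once, at four significant figures.
Hardness H = 5.457 GPa = 5.457e+09 Pa.
Contact area A = 0.004051 m × 0.001280 m = 5.185e-06 m².
In SI base units, W = 107.6 N, H = 5.457e+09 Pa, K = 4.333e-05.
Limit volume V_lim = h_lim·A = 5.977e-04 · 5.185e-06 = 3.099e-09 m³.
Thus life L = V_lim·H/(K·W) = 3.099e-09 · 5.457e+09 / (4.333e-05 · 107.6) = 3628 m.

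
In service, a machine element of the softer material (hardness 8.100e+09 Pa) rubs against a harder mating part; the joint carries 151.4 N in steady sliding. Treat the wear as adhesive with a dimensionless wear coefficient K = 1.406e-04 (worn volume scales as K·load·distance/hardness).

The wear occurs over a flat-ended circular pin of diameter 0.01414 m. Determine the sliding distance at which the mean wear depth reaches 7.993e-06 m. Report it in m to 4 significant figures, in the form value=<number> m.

Every step holds exact precision. Intermediates appear rounded, and a single final rounding, at 4 significant digits.
Convert: Contact area A = π·d²/4 = π·(0.01414 m)²/4 = 1.570e-04 m².
Expressed in SI base units: W = 151.4 N, H = 8.100e+09 Pa, K = 1.406e-04.
Volume at the limit: V_lim = h_lim·A = 7.993e-06 · 1.570e-04 = 1.255e-09 m³.
Life L = V_lim·H/(K·W) = 1.255e-09 · 8.100e+09 / (1.406e-04 · 151.4) = 477.6 m.

value=477.6 m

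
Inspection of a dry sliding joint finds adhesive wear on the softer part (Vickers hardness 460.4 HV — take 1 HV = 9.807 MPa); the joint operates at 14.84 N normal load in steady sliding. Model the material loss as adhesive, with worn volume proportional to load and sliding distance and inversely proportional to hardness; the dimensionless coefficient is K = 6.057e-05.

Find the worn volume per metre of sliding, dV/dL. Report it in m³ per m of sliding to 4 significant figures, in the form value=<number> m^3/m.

value=1.991e-13 m^3/m

Intermediates appear rounded. The algebra maintains full precision; one final rounding, at 4 significant digits.
Hardness H = 460.4 HV × 9.807 MPa/HV = 4515 MPa = 4.515e+09 Pa.
Working in SI base units: W = 14.84 N, H = 4.515e+09 Pa, K = 6.057e-05.
Volumetric rate dV/dL = K·W/H: 6.057e-05 · 14.84 / 4.515e+09 = 1.991e-13 m³/m.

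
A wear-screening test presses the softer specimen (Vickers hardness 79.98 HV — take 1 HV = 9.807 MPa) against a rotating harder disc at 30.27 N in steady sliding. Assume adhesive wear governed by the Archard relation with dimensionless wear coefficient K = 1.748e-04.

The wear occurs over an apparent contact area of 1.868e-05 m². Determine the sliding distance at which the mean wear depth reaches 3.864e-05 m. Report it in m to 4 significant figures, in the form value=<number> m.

value=107.0 m

Displayed values are rounded. The algebra carries full precision, and rounded just once to four significant digits.
Hardness H = 79.98 HV × 9.807 MPa/HV = 784.4 MPa = 7.844e+08 Pa.
Expressed in SI base units: W = 30.27 N, H = 7.844e+08 Pa, K = 1.748e-04.
Permissible volume V_lim = h_lim·A = 3.864e-05 · 1.868e-05 = 7.218e-10 m³.
So the life L = V_lim·H/(K·W) = 7.218e-10 · 7.844e+08 / (1.748e-04 · 30.27) = 107.0 m.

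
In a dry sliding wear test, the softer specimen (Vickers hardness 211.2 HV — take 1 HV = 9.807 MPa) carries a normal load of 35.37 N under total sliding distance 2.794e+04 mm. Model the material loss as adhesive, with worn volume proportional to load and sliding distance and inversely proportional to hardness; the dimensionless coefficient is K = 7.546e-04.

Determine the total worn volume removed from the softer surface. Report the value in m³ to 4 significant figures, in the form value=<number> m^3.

value=3.600e-10 m^3

Intermediate values are printed rounded. Each operation maintains exact precision — a single final rounding, at 4 significant digits.
Convert: Total distance L = 2.794e+04 mm = 27.94 m.
Convert: Hardness H = 211.2 HV × 9.807 MPa/HV = 2071 MPa = 2.071e+09 Pa.
Restated in SI base units: W = 35.37 N, H = 2.071e+09 Pa, K = 7.546e-04.
Archard volume V = K·W·L/H = 7.546e-04 · 35.37 · 27.94 / 2.071e+09 = 3.600e-10 m³.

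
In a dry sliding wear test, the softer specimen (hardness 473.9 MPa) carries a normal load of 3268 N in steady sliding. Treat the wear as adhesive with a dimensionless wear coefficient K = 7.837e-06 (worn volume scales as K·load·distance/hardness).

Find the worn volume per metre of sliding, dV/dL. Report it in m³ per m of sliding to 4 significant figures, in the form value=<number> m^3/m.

Each operation keeps full float precision. Shown intermediates are rounded. Rounded just once to four significant figures.
Convert: Hardness H = 473.9 MPa = 4.739e+08 Pa.
SI base units throughout: W = 3268 N, H = 4.739e+08 Pa, K = 7.837e-06.
Wear rate dV/dL = K·W/H, so: 7.837e-06 · 3268 / 4.739e+08 = 5.404e-11 m³/m.

value=5.404e-11 m^3/m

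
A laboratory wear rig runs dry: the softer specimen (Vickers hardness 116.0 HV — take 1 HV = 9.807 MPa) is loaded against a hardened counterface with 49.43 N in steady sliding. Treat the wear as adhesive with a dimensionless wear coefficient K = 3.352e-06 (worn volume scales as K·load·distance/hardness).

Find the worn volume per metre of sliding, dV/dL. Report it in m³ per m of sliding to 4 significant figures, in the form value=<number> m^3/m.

value=1.456e-13 m^3/m

The computation runs at full precision — intermediate values are printed rounded; one final rounding, at 4 significant figures.
Convert: Hardness H = 116.0 HV × 9.807 MPa/HV = 1138 MPa = 1.138e+09 Pa.
In SI base units, W = 49.43 N, H = 1.138e+09 Pa, K = 3.352e-06.
Rate of wear dV/dL = K·W/H (independent of L): 3.352e-06 · 49.43 / 1.138e+09 = 1.456e-13 m³/m.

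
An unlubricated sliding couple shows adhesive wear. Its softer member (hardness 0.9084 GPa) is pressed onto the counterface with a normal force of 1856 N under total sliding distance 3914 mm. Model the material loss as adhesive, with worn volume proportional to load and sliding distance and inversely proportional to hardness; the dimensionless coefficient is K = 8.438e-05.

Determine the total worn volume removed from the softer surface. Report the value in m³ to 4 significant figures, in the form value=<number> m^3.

All working math runs at exact precision. Printed values are rounded, and one final rounding to 4 significant digits.
Distance covered L = 3914 mm = 3.914 m.
Hardness H = 0.9084 GPa = 9.084e+08 Pa.
Expressed in SI base units: W = 1856 N, H = 9.084e+08 Pa, K = 8.438e-05.
Apply Archard: V = K·W·L/H = 8.438e-05 · 1856 · 3.914 / 9.084e+08 = 6.748e-10 m³.

value=6.748e-10 m^3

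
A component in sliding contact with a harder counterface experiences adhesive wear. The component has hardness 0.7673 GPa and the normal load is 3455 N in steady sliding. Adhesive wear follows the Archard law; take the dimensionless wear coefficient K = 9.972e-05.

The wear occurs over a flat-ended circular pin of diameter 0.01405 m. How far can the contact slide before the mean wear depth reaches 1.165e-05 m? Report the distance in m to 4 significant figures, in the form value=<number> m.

All working math holds full precision. The intermediates appear rounded, and a single final rounding: 4 significant digits.
Convert: Hardness H = 0.7673 GPa = 7.673e+08 Pa.
Convert: Contact area A = π·d²/4 = π·(0.01405 m)²/4 = 1.550e-04 m².
Restated in SI base units: W = 3455 N, H = 7.673e+08 Pa, K = 9.972e-05.
Permissible volume V_lim = h_lim·A = 1.165e-05 · 1.550e-04 = 1.806e-09 m³.
Inverting, life L = V_lim·H/(K·W) = 1.806e-09 · 7.673e+08 / (9.972e-05 · 3455) = 4.023 m.

value=4.023 m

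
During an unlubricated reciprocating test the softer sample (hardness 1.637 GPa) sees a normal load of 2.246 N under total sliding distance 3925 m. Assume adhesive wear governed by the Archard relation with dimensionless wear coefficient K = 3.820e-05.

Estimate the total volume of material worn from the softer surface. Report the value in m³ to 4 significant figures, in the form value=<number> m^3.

The algebra maintains full float precision — the intermediates are displayed rounded, and a single final rounding: four significant digits.
Hardness H = 1.637 GPa = 1.637e+09 Pa.
In SI base units, W = 2.246 N, H = 1.637e+09 Pa, K = 3.820e-05.
Wear volume V = K·W·L/H = 3.820e-05 · 2.246 · 3925 / 1.637e+09 = 2.057e-10 m³.

value=2.057e-10 m^3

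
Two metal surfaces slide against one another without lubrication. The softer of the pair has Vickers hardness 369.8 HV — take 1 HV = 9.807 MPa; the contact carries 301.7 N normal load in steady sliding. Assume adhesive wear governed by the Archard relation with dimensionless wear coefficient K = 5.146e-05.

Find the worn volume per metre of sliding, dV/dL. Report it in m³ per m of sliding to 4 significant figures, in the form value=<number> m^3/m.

value=4.281e-12 m^3/m

Intermediate values appear rounded, and the computation maintains exact precision. Rounded just once: four significant figures.
Convert: Hardness H = 369.8 HV × 9.807 MPa/HV = 3627 MPa = 3.627e+09 Pa.
In SI base units: W = 301.7 N, H = 3.627e+09 Pa, K = 5.146e-05.
Sliding wear rate dV/dL = K·W/H (independent of L): 5.146e-05 · 301.7 / 3.627e+09 = 4.281e-12 m³/m.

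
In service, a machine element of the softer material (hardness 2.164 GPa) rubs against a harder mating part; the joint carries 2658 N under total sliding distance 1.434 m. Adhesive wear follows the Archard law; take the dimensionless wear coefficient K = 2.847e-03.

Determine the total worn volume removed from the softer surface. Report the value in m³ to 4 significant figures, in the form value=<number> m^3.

value=5.015e-09 m^3

Every step carries full precision — the intermediates are displayed rounded — a lone final rounding to 4 significant figures.
Convert: Hardness H = 2.164 GPa = 2.164e+09 Pa.
Working in SI base units: W = 2658 N, H = 2.164e+09 Pa, K = 2.847e-03.
Wear volume V = K·W·L/H = 2.847e-03 · 2658 · 1.434 / 2.164e+09 = 5.015e-09 m³.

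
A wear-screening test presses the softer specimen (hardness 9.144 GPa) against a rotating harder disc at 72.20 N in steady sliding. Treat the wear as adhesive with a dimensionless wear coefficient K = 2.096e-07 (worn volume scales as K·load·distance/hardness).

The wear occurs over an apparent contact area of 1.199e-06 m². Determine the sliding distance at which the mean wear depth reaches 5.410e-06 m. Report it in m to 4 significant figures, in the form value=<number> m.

Each operation carries exact precision; the intermediates appear rounded — rounded once at the end: four significant figures.
Convert: Hardness H = 9.144 GPa = 9.144e+09 Pa.
Expressed in SI base units: W = 72.20 N, H = 9.144e+09 Pa, K = 2.096e-07.
Wearable volume V_lim = h_lim·A = 5.410e-06 · 1.199e-06 = 6.487e-12 m³.
Life L = V_lim·H/(K·W) = 6.487e-12 · 9.144e+09 / (2.096e-07 · 72.20) = 3919 m.

value=3919 m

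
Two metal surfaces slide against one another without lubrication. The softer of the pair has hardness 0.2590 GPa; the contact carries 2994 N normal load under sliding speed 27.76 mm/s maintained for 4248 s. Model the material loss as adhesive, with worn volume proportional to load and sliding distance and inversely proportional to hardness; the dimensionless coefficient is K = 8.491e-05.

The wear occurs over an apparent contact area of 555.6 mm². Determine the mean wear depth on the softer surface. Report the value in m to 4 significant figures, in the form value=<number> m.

value=2.083e-04 m

The intermediates are displayed rounded; each operation maintains exact precision; rounded just once, at 4 significant digits.
Convert: Sliding speed v = 27.76 mm/s = 0.02776 m/s. The distance L = v·t = 0.02776 m/s × 4248 s = 117.9 m.
Convert: Hardness H = 0.2590 GPa = 2.590e+08 Pa.
Convert: Contact area A = 555.6 mm² = 5.556e-04 m².
Expressed in SI base units: W = 2994 N, H = 2.590e+08 Pa, K = 8.491e-05.
Volume removed: V = K·W·L/H = 8.491e-05 · 2994 · 117.9 / 2.590e+08 = 1.157e-07 m³.
Mean depth h = V/A = 1.157e-07 / 5.556e-04 = 2.083e-04 m.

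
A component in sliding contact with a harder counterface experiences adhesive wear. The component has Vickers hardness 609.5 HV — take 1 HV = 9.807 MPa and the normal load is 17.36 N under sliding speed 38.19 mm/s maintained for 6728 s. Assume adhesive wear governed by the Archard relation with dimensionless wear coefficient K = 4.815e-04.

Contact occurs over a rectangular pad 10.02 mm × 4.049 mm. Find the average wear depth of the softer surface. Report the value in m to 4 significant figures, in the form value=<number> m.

value=8.856e-06 m

Intermediates are printed rounded, and all arithmetic keeps full precision. Rounded once at the end, at four significant figures.
Convert: Sliding speed v = 38.19 mm/s = 0.03819 m/s. Total distance L = v·t = 0.03819 m/s × 6728 s = 256.9 m.
Convert: Hardness H = 609.5 HV × 9.807 MPa/HV = 5977 MPa = 5.977e+09 Pa.
Convert: Pad sides 10.02 mm × 4.049 mm = 0.01002 m × 0.004049 m. Contact area A = 0.01002 m × 0.004049 m = 4.057e-05 m².
In SI base units, W = 17.36 N, H = 5.977e+09 Pa, K = 4.815e-04.
Wear volume V = K·W·L/H = 4.815e-04 · 17.36 · 256.9 / 5.977e+09 = 3.593e-10 m³.
Mean depth h = V/A = 3.593e-10 / 4.057e-05 = 8.856e-06 m.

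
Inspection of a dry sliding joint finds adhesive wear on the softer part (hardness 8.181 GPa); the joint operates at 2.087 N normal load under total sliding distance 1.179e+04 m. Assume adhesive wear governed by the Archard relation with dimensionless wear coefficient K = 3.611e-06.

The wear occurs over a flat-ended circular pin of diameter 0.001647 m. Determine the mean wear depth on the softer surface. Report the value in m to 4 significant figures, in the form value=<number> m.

Printed values are rounded; all arithmetic carries full float precision. Rounded once at the end to 4 significant figures.
Hardness H = 8.181 GPa = 8.181e+09 Pa.
Contact area A = π·d²/4 = π·(0.001647 m)²/4 = 2.130e-06 m².
Restated in SI base units: W = 2.087 N, H = 8.181e+09 Pa, K = 3.611e-06.
Archard volume V = K·W·L/H = 3.611e-06 · 2.087 · 1.179e+04 / 8.181e+09 = 1.086e-11 m³.
Depth h = V/A = 1.086e-11 / 2.130e-06 = 5.098e-06 m.

value=5.098e-06 m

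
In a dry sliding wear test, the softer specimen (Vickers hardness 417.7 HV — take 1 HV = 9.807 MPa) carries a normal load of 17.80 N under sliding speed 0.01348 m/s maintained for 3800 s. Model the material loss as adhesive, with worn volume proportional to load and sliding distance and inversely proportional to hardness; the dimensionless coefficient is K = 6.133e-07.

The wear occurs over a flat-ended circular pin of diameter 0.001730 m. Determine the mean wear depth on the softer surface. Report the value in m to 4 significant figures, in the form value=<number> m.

value=5.807e-08 m

Intermediates appear rounded. All working math runs at full float precision — one final rounding: 4 significant figures.
Convert: Path length L = v·t = 0.01348 m/s × 3800 s = 51.22 m.
Convert: Hardness H = 417.7 HV × 9.807 MPa/HV = 4096 MPa = 4.096e+09 Pa.
Convert: Contact area A = π·d²/4 = π·(0.001730 m)²/4 = 2.351e-06 m².
In SI base units, W = 17.80 N, H = 4.096e+09 Pa, K = 6.133e-07.
By Archard's law, V = K·W·L/H = 6.133e-07 · 17.80 · 51.22 / 4.096e+09 = 1.365e-13 m³.
Average depth h = V/A = 1.365e-13 / 2.351e-06 = 5.807e-08 m.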